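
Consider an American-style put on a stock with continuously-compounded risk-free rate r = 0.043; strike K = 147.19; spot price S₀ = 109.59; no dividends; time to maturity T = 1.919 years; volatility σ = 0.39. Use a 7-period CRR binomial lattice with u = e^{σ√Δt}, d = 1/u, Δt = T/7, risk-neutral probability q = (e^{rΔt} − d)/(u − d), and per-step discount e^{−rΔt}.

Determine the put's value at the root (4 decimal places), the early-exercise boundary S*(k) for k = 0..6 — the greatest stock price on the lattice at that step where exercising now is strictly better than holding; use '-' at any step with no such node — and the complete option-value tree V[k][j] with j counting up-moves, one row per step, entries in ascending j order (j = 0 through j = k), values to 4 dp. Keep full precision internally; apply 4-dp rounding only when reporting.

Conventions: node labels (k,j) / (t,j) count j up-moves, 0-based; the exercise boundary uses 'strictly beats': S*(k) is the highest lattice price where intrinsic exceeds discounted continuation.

price = 44.5074
boundary = - - 72.8461 89.3488 72.8461 89.3488 109.5900
tree:
44.5074
58.5041 30.3241
74.3439 42.6550 17.6083
87.7986 57.8412 27.1266 7.6491
98.7682 74.3439 40.4750 13.2201 1.7541
107.7117 87.7986 57.8412 22.5115 3.3999 0.0000
115.0033 98.7682 74.3439 37.6000 6.5900 0.0000 0.0000
120.9482 107.7117 87.7986 57.8412 12.7733 0.0000 0.0000 0.0000

Δt=0.27414, u=1.22654, d=0.81530, q=0.47796, disc=e^(-rΔt)=0.98828
k=7 terminal: V=max(K-S,0) → 120.9482 107.7117 87.7986 57.8412 12.7733 0.0000 0.0000 0.0000
k=6: j=0 S=32.1867 intr=115.0033 cont=113.2784 V=115.0033[EX]; j=1 S=48.4218 intr=98.7682 cont=97.0432 V=98.7682[EX]; j=2 S=72.8461 intr=74.3439 cont=72.6190 V=74.3439[EX]; j=3 S=109.5900 intr=37.6000 cont=35.8751 V=37.6000[EX]; j=4 S=164.8677 intr=0.0000 cont=6.5900 V=6.5900[hold]; j=5 S=248.0279 intr=0.0000 cont=0.0000 V=0.0000[hold]; j=6 S=373.1344 intr=0.0000 cont=0.0000 V=0.0000[hold]  S*(6)=109.5900
k=5: j=0 S=39.4783 intr=107.7117 cont=105.9867 V=107.7117[EX]; j=1 S=59.3914 intr=87.7986 cont=86.0737 V=87.7986[EX]; j=2 S=89.3488 intr=57.8412 cont=56.1163 V=57.8412[EX]; j=3 S=134.4167 intr=12.7733 cont=22.5115 V=22.5115[hold]; j=4 S=202.2172 intr=0.0000 cont=3.3999 V=3.3999[hold]; j=5 S=304.2166 intr=0.0000 cont=0.0000 V=0.0000[hold]  S*(5)=89.3488
k=4: j=0 S=48.4218 intr=98.7682 cont=97.0432 V=98.7682[EX]; j=1 S=72.8461 intr=74.3439 cont=72.6190 V=74.3439[EX]; j=2 S=109.5900 intr=37.6000 cont=40.4750 V=40.4750[hold]; j=3 S=164.8677 intr=0.0000 cont=13.2201 V=13.2201[hold]; j=4 S=248.0279 intr=0.0000 cont=1.7541 V=1.7541[hold]  S*(4)=72.8461
k=3: j=0 S=59.3914 intr=87.7986 cont=86.0737 V=87.7986[EX]; j=1 S=89.3488 intr=57.8412 cont=57.4744 V=57.8412[EX]; j=2 S=134.4167 intr=12.7733 cont=27.1266 V=27.1266[hold]; j=3 S=202.2172 intr=0.0000 cont=7.6491 V=7.6491[hold]  S*(3)=89.3488
k=2: j=0 S=72.8461 intr=74.3439 cont=72.6190 V=74.3439[EX]; j=1 S=109.5900 intr=37.6000 cont=42.6550 V=42.6550[hold]; j=2 S=164.8677 intr=0.0000 cont=17.6083 V=17.6083[hold]  S*(2)=72.8461
k=1: j=0 S=89.3488 intr=57.8412 cont=58.5041 V=58.5041[hold]; j=1 S=134.4167 intr=12.7733 cont=30.3241 V=30.3241[hold]  S*(1)=-
k=0: j=0 S=109.5900 intr=37.6000 cont=44.5074 V=44.5074[hold]  S*(0)=-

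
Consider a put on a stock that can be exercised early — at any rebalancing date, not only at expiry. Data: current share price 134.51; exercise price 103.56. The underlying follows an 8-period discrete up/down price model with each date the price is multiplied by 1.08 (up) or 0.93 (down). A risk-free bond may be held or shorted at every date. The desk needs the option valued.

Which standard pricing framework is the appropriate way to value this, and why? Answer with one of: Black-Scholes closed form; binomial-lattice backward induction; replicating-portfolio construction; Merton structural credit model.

framework: binomial-lattice backward induction

Key observation: early exercise of the strike-103.56 put must be checked at each of the 8 dates (spot 134.51), which forces a node-by-node comparison of intrinsic and continuation value backward from expiry.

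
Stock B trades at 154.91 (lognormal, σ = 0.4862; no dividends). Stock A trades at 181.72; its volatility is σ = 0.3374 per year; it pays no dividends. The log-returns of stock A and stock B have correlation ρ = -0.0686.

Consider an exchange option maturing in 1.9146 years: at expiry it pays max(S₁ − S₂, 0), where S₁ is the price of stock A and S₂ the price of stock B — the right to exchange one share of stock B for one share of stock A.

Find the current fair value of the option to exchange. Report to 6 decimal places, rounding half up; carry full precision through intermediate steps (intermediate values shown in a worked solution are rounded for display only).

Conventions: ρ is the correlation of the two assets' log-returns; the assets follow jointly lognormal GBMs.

exchange price = 69.408261

σ_eff = √(σ₁² + σ₂² − 2ρσ₁σ₂) = √(0.3374² + 0.4862² − 2·-0.0686·0.3374·0.4862) = 0.610521
d₁ = (ln(S₁/S₂) + (q₂ − q₁ + σ_eff²/2)T) / (σ_eff√T) = (ln(181.72/154.91) + (0.0 − 0.0 + 0.186368)·1.9146) / 0.844772 = 0.611340
d₂ = d₁ − σ_eff√T = 0.611340 − 0.844772 = -0.233433
N(d₁) = 0.729513,  N(d₂) = 0.407713
V = S₁·e^{−q₁T}·N(d₁) − S₂·e^{−q₂T}·N(d₂) = 132.567040 − 63.158779 = 69.408261
Key observation: r never enters — measured in units of stock B, the claim is a call on S₁/S₂ struck at 1, so only the dividend yields and σ_eff matter.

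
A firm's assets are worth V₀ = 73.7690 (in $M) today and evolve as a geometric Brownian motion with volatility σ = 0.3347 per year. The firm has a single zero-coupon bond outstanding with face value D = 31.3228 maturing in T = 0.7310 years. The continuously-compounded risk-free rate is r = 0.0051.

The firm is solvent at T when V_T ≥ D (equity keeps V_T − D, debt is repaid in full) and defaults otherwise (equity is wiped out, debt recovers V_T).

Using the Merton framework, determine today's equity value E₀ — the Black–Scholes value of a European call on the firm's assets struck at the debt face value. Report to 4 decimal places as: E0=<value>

Apply the equity-as-call identities (strike 31.3228, horizon 0.7310 years):
d₁ = [ln(V₀/D) + (r + σ²/2)T] / (σ√T)
   = [ln(73.7690/31.3228) + (0.0051 + 0.5·0.3347²)·0.7310] / (0.3347·√0.7310)
   = [0.856592 + 0.044673] / 0.286164 = 3.149475
d₂ = d₁ − σ√T = 3.149475 − 0.286164 = 2.863312
N(d₁) = 0.999182,  N(d₂) = 0.997904,  e^(−rT) = 0.996279
E₀ = V₀·N(d₁) − D·e^(−rT)·N(d₂)
   = 73.7690·0.999182 − 31.3228·0.996279·0.997904 = 42.567842

E0=42.5678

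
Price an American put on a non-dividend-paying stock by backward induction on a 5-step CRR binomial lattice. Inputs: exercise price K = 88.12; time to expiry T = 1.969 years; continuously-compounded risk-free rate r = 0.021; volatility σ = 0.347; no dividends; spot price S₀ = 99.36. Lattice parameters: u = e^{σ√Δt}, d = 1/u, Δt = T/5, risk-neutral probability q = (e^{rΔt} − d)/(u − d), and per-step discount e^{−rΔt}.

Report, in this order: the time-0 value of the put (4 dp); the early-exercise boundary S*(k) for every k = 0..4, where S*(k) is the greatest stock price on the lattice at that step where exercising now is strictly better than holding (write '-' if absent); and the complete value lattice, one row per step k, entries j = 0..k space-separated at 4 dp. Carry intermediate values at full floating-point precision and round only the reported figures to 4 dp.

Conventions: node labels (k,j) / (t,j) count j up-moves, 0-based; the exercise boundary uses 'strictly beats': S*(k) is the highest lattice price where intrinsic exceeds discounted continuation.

Δt=0.39380  u=1.24328  d=0.80432  q=0.46469  discount=0.99176
step 5 (expiry): payoffs max(K−S,0) = 54.6725 36.4185 8.2025 0.0000 0.0000 0.0000
step 4: (k=4,j=0): S=41.5847, K−S=46.5353, hold=45.8096 ⇒ V=46.5353 exercise | (k=4,j=1): S=64.2795, K−S=23.8405, hold=23.1148 ⇒ V=23.8405 exercise | (k=4,j=2): S=99.3600, K−S=0.0000, hold=4.3547 ⇒ V=4.3547 continue | (k=4,j=3): S=153.5857, K−S=0.0000, hold=0.0000 ⇒ V=0.0000 continue | (k=4,j=4): S=237.4051, K−S=0.0000, hold=0.0000 ⇒ V=0.0000 continue  boundary S*=64.2795
step 3: (k=3,j=0): S=51.7015, K−S=36.4185, hold=35.6928 ⇒ V=36.4185 exercise | (k=3,j=1): S=79.9175, K−S=8.2025, hold=14.6638 ⇒ V=14.6638 continue | (k=3,j=2): S=123.5325, K−S=0.0000, hold=2.3119 ⇒ V=2.3119 continue | (k=3,j=3): S=190.9503, K−S=0.0000, hold=0.0000 ⇒ V=0.0000 continue  boundary S*=51.7015
step 2: (k=2,j=0): S=64.2795, K−S=23.8405, hold=26.0926 ⇒ V=26.0926 continue | (k=2,j=1): S=99.3600, K−S=0.0000, hold=8.8505 ⇒ V=8.8505 continue | (k=2,j=2): S=153.5857, K−S=0.0000, hold=1.2274 ⇒ V=1.2274 continue  boundary S*=-
step 1: (k=1,j=0): S=79.9175, K−S=8.2025, hold=17.9314 ⇒ V=17.9314 continue | (k=1,j=1): S=123.5325, K−S=0.0000, hold=5.2644 ⇒ V=5.2644 continue  boundary S*=-
step 0: (k=0,j=0): S=99.3600, K−S=0.0000, hold=11.9459 ⇒ V=11.9459 continue  boundary S*=-

price = 11.9459
boundary = - - - 51.7015 64.2795
tree:
11.9459
17.9314 5.2644
26.0926 8.8505 1.2274
36.4185 14.6638 2.3119 0.0000
46.5353 23.8405 4.3547 0.0000 0.0000
54.6725 36.4185 8.2025 0.0000 0.0000 0.0000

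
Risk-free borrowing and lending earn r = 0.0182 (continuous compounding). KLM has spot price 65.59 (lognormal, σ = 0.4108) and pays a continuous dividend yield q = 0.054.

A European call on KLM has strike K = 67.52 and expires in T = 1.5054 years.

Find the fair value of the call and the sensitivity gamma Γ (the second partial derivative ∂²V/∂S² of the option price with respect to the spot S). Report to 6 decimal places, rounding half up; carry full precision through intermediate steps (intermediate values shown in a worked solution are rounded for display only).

σ√T = 0.4108·√1.5054 = 0.504030
d₁ = (ln(S/K) + (r−q+σ²/2)T) / (σ√T) = (ln(65.59/67.52) + (0.0182−0.054+0.4108²/2)·1.5054) / 0.504030 = (-0.029001 + 0.073130) / 0.504030 = 0.087553
d₂ = d₁ − σ√T = 0.087553 − 0.504030 = -0.416477
e^{−rT} = 0.972974
e^{−qT} = 0.921925
N(d₁) = 0.534884,  N(d₂) = 0.338530
Call price V = S·e^{−qT}·N(d₁) − K·e^{−rT}·N(d₂) = 32.343921 − 22.239815 = 10.104106
φ(d₁) = (1/√(2π))·e^{−d₁²/2} = 0.397416
Γ = e^{−qT}·φ(d₁) / (S·σ·√T) = 0.011083

price = 10.104106
Γ = 0.011083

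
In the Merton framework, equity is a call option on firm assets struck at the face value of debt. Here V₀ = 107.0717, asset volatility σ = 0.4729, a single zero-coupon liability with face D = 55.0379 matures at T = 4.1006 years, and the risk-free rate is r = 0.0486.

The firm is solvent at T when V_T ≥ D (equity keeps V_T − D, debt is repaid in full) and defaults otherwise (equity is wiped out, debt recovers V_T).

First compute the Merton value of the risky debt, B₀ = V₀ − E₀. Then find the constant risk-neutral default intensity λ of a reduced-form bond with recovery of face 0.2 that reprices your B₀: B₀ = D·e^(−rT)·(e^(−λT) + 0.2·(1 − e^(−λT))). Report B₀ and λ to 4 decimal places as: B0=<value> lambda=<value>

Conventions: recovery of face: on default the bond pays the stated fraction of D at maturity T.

Work the structural quantities from V₀ = 107.0717 against face 55.0379:
d₁ = [ln(V₀/D) + (r + σ²/2)T] / (σ√T)
   = [ln(107.0717/55.0379) + (0.0486 + 0.5·0.4729²)·4.1006] / (0.4729·√4.1006)
   = [0.665477 + 0.657807] / 0.957620 = 1.381847
d₂ = d₁ − σ√T = 1.381847 − 0.957620 = 0.424227
N(d₁) = 0.916491,  N(d₂) = 0.664300,  e^(−rT) = 0.819313
E₀ = V₀·N(d₁) − D·e^(−rT)·N(d₂)
   = 107.0717·0.916491 − 55.0379·0.819313·0.664300 = 68.174757
B₀ = V₀ − E₀ = 107.0717 − 68.174757 = 38.896943
e^(−λT) = (B₀·e^(rT)/D − 0.2)/(1 − 0.2) = (38.8969·1.220535/55.0379 − 0.2)/0.8 = 0.82823477
λ = −ln(0.82823477)/4.1006 = 0.045959

B0=38.8969 lambda=0.0460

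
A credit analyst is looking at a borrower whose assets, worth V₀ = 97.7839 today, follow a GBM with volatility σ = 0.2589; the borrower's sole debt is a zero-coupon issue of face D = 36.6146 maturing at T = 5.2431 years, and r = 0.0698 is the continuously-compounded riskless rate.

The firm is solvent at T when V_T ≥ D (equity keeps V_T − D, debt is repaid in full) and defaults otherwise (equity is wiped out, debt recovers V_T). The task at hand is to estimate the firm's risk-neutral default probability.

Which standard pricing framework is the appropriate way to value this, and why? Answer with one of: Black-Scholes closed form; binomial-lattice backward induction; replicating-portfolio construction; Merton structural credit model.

Key observation: the data describe a firm's assets (V₀ = 97.7839, GBM) and a single zero-coupon debt of face 36.6146, so credit quantities follow from equity-as-call in the structural model.

framework: Merton structural credit model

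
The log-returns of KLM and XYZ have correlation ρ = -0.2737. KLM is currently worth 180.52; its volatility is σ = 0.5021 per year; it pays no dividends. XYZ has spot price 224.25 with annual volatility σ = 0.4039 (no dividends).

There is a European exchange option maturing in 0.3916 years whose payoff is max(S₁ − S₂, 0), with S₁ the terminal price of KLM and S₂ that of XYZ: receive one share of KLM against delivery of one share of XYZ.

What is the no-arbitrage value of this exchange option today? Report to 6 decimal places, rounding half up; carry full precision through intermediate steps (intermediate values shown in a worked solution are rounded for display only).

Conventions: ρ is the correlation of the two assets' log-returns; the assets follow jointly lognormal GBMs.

σ_eff = √(σ₁² + σ₂² − 2ρσ₁σ₂) = √(0.5021² + 0.4039² − 2·-0.2737·0.5021·0.4039) = 0.725432
d₁ = (ln(S₁/S₂) + (q₂ − q₁ + σ_eff²/2)T) / (σ_eff√T) = (ln(180.52/224.25) + (0.0 − 0.0 + 0.263126)·0.3916) / 0.453960 = -0.250859
d₂ = d₁ − σ_eff√T = -0.250859 − 0.453960 = -0.704819
N(d₁) = 0.400962,  N(d₂) = 0.240461
V = S₁·e^{−q₁T}·N(d₁) − S₂·e^{−q₂T}·N(d₂) = 72.381602 − 53.923472 = 18.458130
Key observation: r never enters — measured in units of XYZ, the claim is a call on S₁/S₂ struck at 1, so only the dividend yields and σ_eff matter.

exchange price = 18.458130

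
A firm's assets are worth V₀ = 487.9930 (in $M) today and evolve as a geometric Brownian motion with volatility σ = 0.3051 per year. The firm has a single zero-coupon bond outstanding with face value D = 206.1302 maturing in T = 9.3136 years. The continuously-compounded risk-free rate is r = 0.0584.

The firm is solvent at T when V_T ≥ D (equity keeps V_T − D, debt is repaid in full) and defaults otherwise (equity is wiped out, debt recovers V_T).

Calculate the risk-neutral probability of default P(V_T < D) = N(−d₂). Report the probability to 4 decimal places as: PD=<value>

Apply the equity-as-call identities (strike 206.1302, horizon 9.3136 years):
d₁ = [ln(V₀/D) + (r + σ²/2)T] / (σ√T)
   = [ln(487.9930/206.1302) + (0.0584 + 0.5·0.3051²)·9.3136] / (0.3051·√9.3136)
   = [0.861793 + 0.977397] / 0.931110 = 1.975266
d₂ = d₁ − σ√T = 1.975266 − 0.931110 = 1.044156
risk-neutral PD = N(−d₂) = N(-1.044156) = 0.148207

PD=0.1482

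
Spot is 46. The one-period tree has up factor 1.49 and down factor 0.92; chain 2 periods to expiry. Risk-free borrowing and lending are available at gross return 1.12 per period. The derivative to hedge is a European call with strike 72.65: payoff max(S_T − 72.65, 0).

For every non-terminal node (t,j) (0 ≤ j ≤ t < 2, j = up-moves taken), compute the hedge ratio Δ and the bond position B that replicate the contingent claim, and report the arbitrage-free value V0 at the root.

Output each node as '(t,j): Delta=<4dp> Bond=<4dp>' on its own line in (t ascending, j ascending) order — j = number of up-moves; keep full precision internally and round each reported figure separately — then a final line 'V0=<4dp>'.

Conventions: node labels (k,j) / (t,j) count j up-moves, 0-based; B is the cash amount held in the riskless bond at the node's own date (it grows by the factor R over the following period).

Under the risk-neutral measure, an up-move has probability p* = (R−d)/(u−d) = 0.3509 and values discount at R = 1.12.
Payoffs at expiry: V(2,0)=0.0000, V(2,1)=0.0000, V(2,2)=29.4746
Node (1,0) S=42.3200: V=(p*·0.0000+(1−p*)·0.0000)/1.12=0.0000; Δ=(0.0000−0.0000)/(63.0568−38.9344)=0.0000; B=V−Δ·S=0.0000
Node (1,1) S=68.5400: V=(p*·29.4746+(1−p*)·0.0000)/1.12=9.2339; Δ=(29.4746−0.0000)/(102.1246−63.0568)=0.7544; B=V−Δ·S=-42.4759
Node (0,0) S=46.0000: V=(p*·9.2339+(1−p*)·0.0000)/1.12=2.8928; Δ=(9.2339−0.0000)/(68.5400−42.3200)=0.3522; B=V−Δ·S=-13.3070
Sanity check at the root: Δ(0,0)·S0 + B(0,0) reproduces V0 = 2.8928.

(0,0): Delta=0.3522 Bond=-13.3070
(1,0): Delta=0.0000 Bond=0.0000
(1,1): Delta=0.7544 Bond=-42.4759
V0=2.8928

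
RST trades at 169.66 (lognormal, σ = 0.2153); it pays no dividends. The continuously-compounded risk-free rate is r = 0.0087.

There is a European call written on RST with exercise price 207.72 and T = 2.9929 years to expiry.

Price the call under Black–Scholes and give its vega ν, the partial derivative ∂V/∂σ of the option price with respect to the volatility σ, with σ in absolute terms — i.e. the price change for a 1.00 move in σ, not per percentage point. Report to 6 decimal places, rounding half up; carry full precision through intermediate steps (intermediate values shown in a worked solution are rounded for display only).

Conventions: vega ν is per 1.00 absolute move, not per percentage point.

price = 14.101774
ν = 112.361857

σ√T = 0.2153·√2.9929 = 0.372469
d₁ = (ln(S/K) + (r+σ²/2)T) / (σ√T) = (ln(169.66/207.72) + (0.0087+0.2153²/2)·2.9929) / 0.372469 = (-0.202395 + 0.095405) / 0.372469 = -0.287245
d₂ = d₁ − σ√T = -0.287245 − 0.372469 = -0.659714
e^{−rT} = 0.974298
N(d₁) = 0.386962,  N(d₂) = 0.254719
Call price V = S·N(d₁) − K·e^{−rT}·N(d₂) = 65.652049 − 51.550275 = 14.101774
φ(d₁) = (1/√(2π))·e^{−d₁²/2} = 0.382819
ν = S·φ(d₁)·√T = 112.361857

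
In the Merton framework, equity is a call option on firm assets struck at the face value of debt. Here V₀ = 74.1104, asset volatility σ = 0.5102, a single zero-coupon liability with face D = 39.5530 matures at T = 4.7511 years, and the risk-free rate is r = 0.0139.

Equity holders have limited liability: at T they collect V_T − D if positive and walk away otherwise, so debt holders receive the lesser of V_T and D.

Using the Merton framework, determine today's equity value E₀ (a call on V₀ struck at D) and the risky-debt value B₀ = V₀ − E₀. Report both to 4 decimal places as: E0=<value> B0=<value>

Apply the equity-as-call identities (strike 39.5530, horizon 4.7511 years):
d₁ = [ln(V₀/D) + (r + σ²/2)T] / (σ√T)
   = [ln(74.1104/39.5530) + (0.0139 + 0.5·0.5102²)·4.7511] / (0.5102·√4.7511)
   = [0.627914 + 0.684406] / 1.112084 = 1.180055
d₂ = d₁ − σ√T = 1.180055 − 1.112084 = 0.067971
N(d₁) = 0.881011,  N(d₂) = 0.527096,  e^(−rT) = 0.936093
E₀ = V₀·N(d₁) − D·e^(−rT)·N(d₂)
   = 74.1104·0.881011 − 39.5530·0.936093·0.527096 = 45.776193
B₀ = V₀ − E₀ = 74.1104 − 45.776193 = 28.334207

E0=45.7762 B0=28.3342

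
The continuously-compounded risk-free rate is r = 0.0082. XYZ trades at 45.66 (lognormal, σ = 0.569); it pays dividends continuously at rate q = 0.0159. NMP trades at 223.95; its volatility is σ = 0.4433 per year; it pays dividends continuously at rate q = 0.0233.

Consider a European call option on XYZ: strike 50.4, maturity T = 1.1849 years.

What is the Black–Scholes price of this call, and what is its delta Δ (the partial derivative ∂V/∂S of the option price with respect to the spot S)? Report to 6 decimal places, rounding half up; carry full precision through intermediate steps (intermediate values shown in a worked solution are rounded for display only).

price = 9.134244
Δ = 0.543551

σ√T = 0.569·√1.1849 = 0.619374
d₁ = (ln(S/K) + (r−q+σ²/2)T) / (σ√T) = (ln(45.66/50.4) + (0.0082−0.0159+0.569²/2)·1.1849) / 0.619374 = (-0.098769 + 0.182688) / 0.619374 = 0.135492
d₂ = d₁ − σ√T = 0.135492 − 0.619374 = -0.483883
e^{−rT} = 0.990331
e^{−qT} = 0.981336
N(d₁) = 0.553888,  N(d₂) = 0.314235
Call price V = S·e^{−qT}·N(d₁) − K·e^{−rT}·N(d₂) = 24.818531 − 15.684288 = 9.134244
Δ = e^{−qT}·N(d₁) = 0.543551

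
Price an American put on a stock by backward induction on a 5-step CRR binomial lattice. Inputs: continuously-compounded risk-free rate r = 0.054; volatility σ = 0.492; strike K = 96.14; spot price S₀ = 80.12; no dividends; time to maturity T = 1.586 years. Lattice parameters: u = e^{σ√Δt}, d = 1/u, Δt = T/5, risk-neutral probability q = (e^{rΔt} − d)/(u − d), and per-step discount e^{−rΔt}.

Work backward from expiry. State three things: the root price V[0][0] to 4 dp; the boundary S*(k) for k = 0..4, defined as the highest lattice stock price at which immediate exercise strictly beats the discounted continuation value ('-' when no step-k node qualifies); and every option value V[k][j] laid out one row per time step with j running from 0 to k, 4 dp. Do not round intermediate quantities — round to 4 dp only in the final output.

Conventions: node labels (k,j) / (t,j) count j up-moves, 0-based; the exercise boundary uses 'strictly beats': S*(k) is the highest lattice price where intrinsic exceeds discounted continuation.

price = 26.2562
boundary = - - 46.0318 60.7294 46.0318
tree:
26.2562
37.0508 14.6649
50.1082 23.2277 5.2396
61.2488 35.4106 9.9063 0.0000
69.6931 50.1082 18.7293 0.0000 0.0000
76.0938 61.2488 35.4106 0.0000 0.0000 0.0000

Δt=0.31720  u=1.31929  d=0.75798  q=0.46194  discount=0.98302
step 5 (expiry): payoffs max(K−S,0) = 76.0938 61.2488 35.4106 0.0000 0.0000 0.0000
step 4: (k=4,j=0): S=26.4469, K−S=69.6931, hold=68.0604 ⇒ V=69.6931 exercise | (k=4,j=1): S=46.0318, K−S=50.1082, hold=48.4755 ⇒ V=50.1082 exercise | (k=4,j=2): S=80.1200, K−S=16.0200, hold=18.7293 ⇒ V=18.7293 continue | (k=4,j=3): S=139.4518, K−S=0.0000, hold=0.0000 ⇒ V=0.0000 continue | (k=4,j=4): S=242.7211, K−S=0.0000, hold=0.0000 ⇒ V=0.0000 continue  boundary S*=46.0318
step 3: (k=3,j=0): S=34.8912, K−S=61.2488, hold=59.6161 ⇒ V=61.2488 exercise | (k=3,j=1): S=60.7294, K−S=35.4106, hold=35.0081 ⇒ V=35.4106 exercise | (k=3,j=2): S=105.7019, K−S=0.0000, hold=9.9063 ⇒ V=9.9063 continue | (k=3,j=3): S=183.9780, K−S=0.0000, hold=0.0000 ⇒ V=0.0000 continue  boundary S*=60.7294
step 2: (k=2,j=0): S=46.0318, K−S=50.1082, hold=48.4755 ⇒ V=50.1082 exercise | (k=2,j=1): S=80.1200, K−S=16.0200, hold=23.2277 ⇒ V=23.2277 continue | (k=2,j=2): S=139.4518, K−S=0.0000, hold=5.2396 ⇒ V=5.2396 continue  boundary S*=46.0318
step 1: (k=1,j=0): S=60.7294, K−S=35.4106, hold=37.0508 ⇒ V=37.0508 continue | (k=1,j=1): S=105.7019, K−S=0.0000, hold=14.6649 ⇒ V=14.6649 continue  boundary S*=-
step 0: (k=0,j=0): S=80.1200, K−S=16.0200, hold=26.2562 ⇒ V=26.2562 continue  boundary S*=-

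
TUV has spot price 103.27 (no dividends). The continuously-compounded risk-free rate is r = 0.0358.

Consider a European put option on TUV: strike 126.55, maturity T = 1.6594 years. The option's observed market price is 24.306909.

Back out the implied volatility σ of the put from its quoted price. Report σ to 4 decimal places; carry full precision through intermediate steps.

At σ = 0.2637 the Black–Scholes value reproduces the quote:
σ√T = 0.2637·√1.6594 = 0.339692
d₁ = (ln(S/K) + (r+σ²/2)T) / (σ√T) = (ln(103.27/126.55) + (0.0358+0.2637²/2)·1.6594) / 0.339692 = (-0.203291 + 0.117102) / 0.339692 = -0.253726
d₂ = d₁ − σ√T = -0.253726 − 0.339692 = -0.593418
e^{−rT} = 0.942324
N(−d₁) = 0.600146,  N(−d₂) = 0.723549
V = K·e^{−rT}·N(−d₂) − S·N(−d₁) = 86.284009 − 61.977101 = 24.306909 (the observed quote) — the price is monotone increasing in volatility, hence this σ is the only solution

sigma = 0.2637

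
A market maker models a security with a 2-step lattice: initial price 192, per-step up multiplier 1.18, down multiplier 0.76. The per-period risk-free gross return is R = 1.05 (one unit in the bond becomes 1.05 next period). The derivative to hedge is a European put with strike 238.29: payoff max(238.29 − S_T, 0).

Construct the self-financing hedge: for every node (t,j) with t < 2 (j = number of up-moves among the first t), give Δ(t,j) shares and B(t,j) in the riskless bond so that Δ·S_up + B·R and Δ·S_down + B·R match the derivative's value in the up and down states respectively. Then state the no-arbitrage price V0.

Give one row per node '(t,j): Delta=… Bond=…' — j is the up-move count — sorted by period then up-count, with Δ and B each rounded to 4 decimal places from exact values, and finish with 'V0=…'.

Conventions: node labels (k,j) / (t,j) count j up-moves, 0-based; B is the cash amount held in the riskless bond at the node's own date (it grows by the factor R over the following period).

Since d<R<u, set p* = (R−d)/(u−d) = 0.6905; price each node as the discounted p*-expectation of its children.
Expiry values: V(2,0)=127.3908, V(2,1)=66.1044, V(2,2)=0.0000
Node (1,0) S=145.9200: V=(p*·66.1044+(1−p*)·127.3908)/1.05=81.0229; Δ=(66.1044−127.3908)/(172.1856−110.8992)=-1.0000; B=V−Δ·S=226.9429
Node (1,1) S=226.5600: V=(p*·0.0000+(1−p*)·66.1044)/1.05=19.4866; Δ=(0.0000−66.1044)/(267.3408−172.1856)=-0.6947; B=V−Δ·S=176.8780
Node (0,0) S=192.0000: V=(p*·19.4866+(1−p*)·81.0229)/1.05=36.6986; Δ=(19.4866−81.0229)/(226.5600−145.9200)=-0.7631; B=V−Δ·S=183.2136
Check: Δ(0,0)·S0 + B(0,0) = 36.6986 = V0.

(0,0): Delta=-0.7631 Bond=183.2136
(1,0): Delta=-1.0000 Bond=226.9429
(1,1): Delta=-0.6947 Bond=176.8780
V0=36.6986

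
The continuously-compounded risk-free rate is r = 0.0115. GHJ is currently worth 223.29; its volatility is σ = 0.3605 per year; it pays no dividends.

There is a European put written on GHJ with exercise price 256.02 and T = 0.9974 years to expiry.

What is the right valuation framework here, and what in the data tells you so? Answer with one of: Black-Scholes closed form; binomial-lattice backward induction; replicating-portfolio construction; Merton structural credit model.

Key observation: a European claim on GHJ (strike 256.02) — a lognormal (GBM) underlying with constant rate and volatility — has an exact closed-form value; no lattice or capital structure is involved.

framework: Black-Scholes closed form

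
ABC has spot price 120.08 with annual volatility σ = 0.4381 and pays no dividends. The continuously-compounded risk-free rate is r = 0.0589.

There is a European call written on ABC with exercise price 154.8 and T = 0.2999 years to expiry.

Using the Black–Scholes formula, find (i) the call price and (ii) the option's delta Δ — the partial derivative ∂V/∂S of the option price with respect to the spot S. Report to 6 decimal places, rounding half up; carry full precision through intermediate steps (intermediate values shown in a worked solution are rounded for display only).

price = 2.766895
Δ = 0.193516

σ√T = 0.4381·√0.2999 = 0.239917
d₁ = (ln(S/K) + (r+σ²/2)T) / (σ√T) = (ln(120.08/154.8) + (0.0589+0.4381²/2)·0.2999) / 0.239917 = (-0.253976 + 0.046444) / 0.239917 = -0.865013
d₂ = d₁ − σ√T = -0.865013 − 0.239917 = -1.104930
e^{−rT} = 0.982491
N(d₁) = 0.193516,  N(d₂) = 0.134595
Call price V = S·N(d₁) − K·e^{−rT}·N(d₂) = 23.237384 − 20.470490 = 2.766895
Δ = N(d₁) = 0.193516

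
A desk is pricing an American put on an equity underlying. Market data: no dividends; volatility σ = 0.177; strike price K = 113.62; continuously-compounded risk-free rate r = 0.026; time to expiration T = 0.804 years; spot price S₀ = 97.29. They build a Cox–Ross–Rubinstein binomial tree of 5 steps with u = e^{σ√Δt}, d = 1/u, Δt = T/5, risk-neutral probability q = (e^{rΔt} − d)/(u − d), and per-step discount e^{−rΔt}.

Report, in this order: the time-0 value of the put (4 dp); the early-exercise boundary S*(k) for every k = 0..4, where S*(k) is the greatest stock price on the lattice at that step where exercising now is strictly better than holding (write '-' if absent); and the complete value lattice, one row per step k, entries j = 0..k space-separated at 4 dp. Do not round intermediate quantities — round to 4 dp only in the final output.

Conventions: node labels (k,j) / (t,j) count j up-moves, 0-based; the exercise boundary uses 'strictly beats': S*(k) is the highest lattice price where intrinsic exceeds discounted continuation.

price = 16.8176
boundary = - 90.6240 84.4148 90.6240 97.2900
tree:
16.8176
22.9960 11.0606
29.2052 16.3856 6.0708
34.9890 22.9960 10.2129 2.1687
40.3765 29.2052 16.3300 4.4604 0.0000
45.3949 34.9890 22.9960 9.1737 0.0000 0.0000

Δt=0.16080  u=1.07356  d=0.93148  q=0.51175  discount=0.99583
step 5 (expiry): payoffs max(K−S,0) = 45.3949 34.9890 22.9960 9.1737 0.0000 0.0000
step 4: (k=4,j=0): S=73.2435, K−S=40.3765, hold=39.9025 ⇒ V=40.3765 exercise | (k=4,j=1): S=84.4148, K−S=29.2052, hold=28.7312 ⇒ V=29.2052 exercise | (k=4,j=2): S=97.2900, K−S=16.3300, hold=15.8560 ⇒ V=16.3300 exercise | (k=4,j=3): S=112.1290, K−S=1.4910, hold=4.4604 ⇒ V=4.4604 continue | (k=4,j=4): S=129.2312, K−S=0.0000, hold=0.0000 ⇒ V=0.0000 continue  boundary S*=97.2900
step 3: (k=3,j=0): S=78.6310, K−S=34.9890, hold=34.5150 ⇒ V=34.9890 exercise | (k=3,j=1): S=90.6240, K−S=22.9960, hold=22.5219 ⇒ V=22.9960 exercise | (k=3,j=2): S=104.4463, K−S=9.1737, hold=10.2129 ⇒ V=10.2129 continue | (k=3,j=3): S=120.3768, K−S=0.0000, hold=2.1687 ⇒ V=2.1687 continue  boundary S*=90.6240
step 2: (k=2,j=0): S=84.4148, K−S=29.2052, hold=28.7312 ⇒ V=29.2052 exercise | (k=2,j=1): S=97.2900, K−S=16.3300, hold=16.3856 ⇒ V=16.3856 continue | (k=2,j=2): S=112.1290, K−S=1.4910, hold=6.0708 ⇒ V=6.0708 continue  boundary S*=84.4148
step 1: (k=1,j=0): S=90.6240, K−S=22.9960, hold=22.5503 ⇒ V=22.9960 exercise | (k=1,j=1): S=104.4463, K−S=9.1737, hold=11.0606 ⇒ V=11.0606 continue  boundary S*=90.6240
step 0: (k=0,j=0): S=97.2900, K−S=16.3300, hold=16.8176 ⇒ V=16.8176 continue  boundary S*=-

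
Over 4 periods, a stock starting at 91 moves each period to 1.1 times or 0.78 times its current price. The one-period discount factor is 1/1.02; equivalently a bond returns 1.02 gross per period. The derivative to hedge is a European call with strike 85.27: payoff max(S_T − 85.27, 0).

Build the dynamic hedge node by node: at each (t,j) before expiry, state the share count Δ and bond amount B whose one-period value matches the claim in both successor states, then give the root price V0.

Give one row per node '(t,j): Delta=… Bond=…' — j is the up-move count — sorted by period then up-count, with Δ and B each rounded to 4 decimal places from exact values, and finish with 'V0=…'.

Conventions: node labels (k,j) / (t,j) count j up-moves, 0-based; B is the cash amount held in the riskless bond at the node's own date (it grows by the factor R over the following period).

Under the risk-neutral measure, an up-move has probability p* = (R−d)/(u−d) = 0.7500 and values discount at R = 1.02.
At maturity the claim pays: V(4,0)=0.0000, V(4,1)=0.0000, V(4,2)=0.0000, V(4,3)=9.2044, V(4,4)=47.9631
Node (3,0) S=43.1842: V=(p*·0.0000+(1−p*)·0.0000)/1.02=0.0000; Δ=(0.0000−0.0000)/(47.5027−33.6837)=0.0000; B=V−Δ·S=0.0000
Node (3,1) S=60.9008: V=(p*·0.0000+(1−p*)·0.0000)/1.02=0.0000; Δ=(0.0000−0.0000)/(66.9909−47.5027)=0.0000; B=V−Δ·S=0.0000
Node (3,2) S=85.8858: V=(p*·9.2044+(1−p*)·0.0000)/1.02=6.7679; Δ=(9.2044−0.0000)/(94.4744−66.9909)=0.3349; B=V−Δ·S=-21.9958
Node (3,3) S=121.1210: V=(p*·47.9631+(1−p*)·9.2044)/1.02=37.5230; Δ=(47.9631−9.2044)/(133.2331−94.4744)=1.0000; B=V−Δ·S=-83.5980
Node (2,0) S=55.3644: V=(p*·0.0000+(1−p*)·0.0000)/1.02=0.0000; Δ=(0.0000−0.0000)/(60.9008−43.1842)=0.0000; B=V−Δ·S=0.0000
Node (2,1) S=78.0780: V=(p*·6.7679+(1−p*)·0.0000)/1.02=4.9764; Δ=(6.7679−0.0000)/(85.8858−60.9008)=0.2709; B=V−Δ·S=-16.1734
Node (2,2) S=110.1100: V=(p*·37.5230+(1−p*)·6.7679)/1.02=29.2492; Δ=(37.5230−6.7679)/(121.1210−85.8858)=0.8728; B=V−Δ·S=-66.8603
Node (1,0) S=70.9800: V=(p*·4.9764+(1−p*)·0.0000)/1.02=3.6591; Δ=(4.9764−0.0000)/(78.0780−55.3644)=0.2191; B=V−Δ·S=-11.8922
Node (1,1) S=100.1000: V=(p*·29.2492+(1−p*)·4.9764)/1.02=22.7265; Δ=(29.2492−4.9764)/(110.1100−78.0780)=0.7578; B=V−Δ·S=-53.1260
Node (0,0) S=91.0000: V=(p*·22.7265+(1−p*)·3.6591)/1.02=17.6075; Δ=(22.7265−3.6591)/(100.1000−70.9800)=0.6548; B=V−Δ·S=-41.9780
Verification: the root portfolio costs Δ(0,0)·S0 + B(0,0) = 17.6075, matching V0.

(0,0): Delta=0.6548 Bond=-41.9780
(1,0): Delta=0.2191 Bond=-11.8922
(1,1): Delta=0.7578 Bond=-53.1260
(2,0): Delta=0.0000 Bond=0.0000
(2,1): Delta=0.2709 Bond=-16.1734
(2,2): Delta=0.8728 Bond=-66.8603
(3,0): Delta=0.0000 Bond=0.0000
(3,1): Delta=0.0000 Bond=0.0000
(3,2): Delta=0.3349 Bond=-21.9958
(3,3): Delta=1.0000 Bond=-83.5980
V0=17.6075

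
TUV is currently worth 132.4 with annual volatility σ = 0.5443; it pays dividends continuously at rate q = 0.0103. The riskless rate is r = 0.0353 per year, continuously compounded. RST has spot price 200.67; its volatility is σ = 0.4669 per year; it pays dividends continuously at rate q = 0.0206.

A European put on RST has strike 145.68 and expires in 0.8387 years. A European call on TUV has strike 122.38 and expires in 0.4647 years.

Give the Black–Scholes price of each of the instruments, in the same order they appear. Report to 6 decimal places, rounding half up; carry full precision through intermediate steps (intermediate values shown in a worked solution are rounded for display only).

[RST put K=145.68]
σ√T = 0.4669·√0.8387 = 0.427590
d₁ = (ln(S/K) + (r−q+σ²/2)T) / (σ√T) = (ln(200.67/145.68) + (0.0353−0.0206+0.4669²/2)·0.8387) / 0.427590 = (0.320249 + 0.103745) / 0.427590 = 0.991592
d₂ = d₁ − σ√T = 0.991592 − 0.427590 = 0.564003
e^{−rT} = 0.970828
e^{−qT} = 0.982871
N(−d₁) = 0.160698,  N(−d₂) = 0.286376
price = K·e^{−rT}·N(−d₂) − S·e^{−qT}·N(−d₁) = 40.502232 − 31.694946 = 8.807285
[TUV call K=122.38]
σ√T = 0.5443·√0.4647 = 0.371043
d₁ = (ln(S/K) + (r−q+σ²/2)T) / (σ√T) = (ln(132.4/122.38) + (0.0353−0.0103+0.5443²/2)·0.4647) / 0.371043 = (0.078697 + 0.080454) / 0.371043 = 0.428928
d₂ = d₁ − σ√T = 0.428928 − 0.371043 = 0.057884
e^{−rT} = 0.983730
e^{−qT} = 0.995225
N(d₁) = 0.666012,  N(d₂) = 0.523080
price = S·e^{−qT}·N(d₁) − K·e^{−rT}·N(d₂) = 87.758942 − 62.972962 = 24.785980

price(RST put K=145.68) = 8.807285
price(TUV call K=122.38) = 24.785980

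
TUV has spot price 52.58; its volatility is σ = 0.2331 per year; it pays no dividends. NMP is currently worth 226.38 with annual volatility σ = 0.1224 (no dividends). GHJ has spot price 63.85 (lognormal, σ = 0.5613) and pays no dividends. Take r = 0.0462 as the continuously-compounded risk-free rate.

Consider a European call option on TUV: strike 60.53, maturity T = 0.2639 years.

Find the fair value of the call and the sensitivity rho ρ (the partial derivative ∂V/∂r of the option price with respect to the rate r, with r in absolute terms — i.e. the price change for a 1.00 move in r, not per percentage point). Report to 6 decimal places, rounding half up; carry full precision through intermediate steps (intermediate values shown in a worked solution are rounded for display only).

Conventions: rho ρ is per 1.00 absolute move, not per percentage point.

σ√T = 0.2331·√0.2639 = 0.119746
d₁ = (ln(S/K) + (r+σ²/2)T) / (σ√T) = (ln(52.58/60.53) + (0.0462+0.2331²/2)·0.2639) / 0.119746 = (-0.140803 + 0.019362) / 0.119746 = -1.014157
d₂ = d₁ − σ√T = -1.014157 − 0.119746 = -1.133903
e^{−rT} = 0.987882
N(d₁) = 0.155254,  N(d₂) = 0.128418
Call price V = S·N(d₁) − K·e^{−rT}·N(d₂) = 8.163250 − 7.678918 = 0.484332
ρ = K·T·e^{−rT}·N(d₂) = 2.026466

price = 0.484332
ρ = 2.026466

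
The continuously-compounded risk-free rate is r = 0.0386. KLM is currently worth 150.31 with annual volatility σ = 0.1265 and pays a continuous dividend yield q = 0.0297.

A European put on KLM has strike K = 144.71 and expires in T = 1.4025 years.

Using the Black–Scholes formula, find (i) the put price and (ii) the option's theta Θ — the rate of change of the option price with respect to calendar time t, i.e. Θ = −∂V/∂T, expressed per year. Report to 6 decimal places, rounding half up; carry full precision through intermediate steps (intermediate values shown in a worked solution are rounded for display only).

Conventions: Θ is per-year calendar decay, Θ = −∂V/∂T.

price = 5.321056
Θ = -2.180341

σ√T = 0.1265·√1.4025 = 0.149810
d₁ = (ln(S/K) + (r−q+σ²/2)T) / (σ√T) = (ln(150.31/144.71) + (0.0386−0.0297+0.1265²/2)·1.4025) / 0.149810 = (0.037968 + 0.023704) / 0.149810 = 0.411666
d₂ = d₁ − σ√T = 0.411666 − 0.149810 = 0.261856
e^{−rT} = 0.947303
e^{−qT} = 0.959201
N(−d₁) = 0.340292,  N(−d₂) = 0.396716
Put price V = K·e^{−rT}·N(−d₂) − S·e^{−qT}·N(−d₁) = 54.383519 − 49.062463 = 5.321056
φ(d₁) = (1/√(2π))·e^{−d₁²/2} = 0.366531
Θ = −S·e^{−qT}·φ(d₁)·σ/(2√T) − q·S·e^{−qT}·N(−d₁) + r·K·e^{−rT}·N(−d₂) = −2.822390 − 1.457155 + 2.099204 = -2.180341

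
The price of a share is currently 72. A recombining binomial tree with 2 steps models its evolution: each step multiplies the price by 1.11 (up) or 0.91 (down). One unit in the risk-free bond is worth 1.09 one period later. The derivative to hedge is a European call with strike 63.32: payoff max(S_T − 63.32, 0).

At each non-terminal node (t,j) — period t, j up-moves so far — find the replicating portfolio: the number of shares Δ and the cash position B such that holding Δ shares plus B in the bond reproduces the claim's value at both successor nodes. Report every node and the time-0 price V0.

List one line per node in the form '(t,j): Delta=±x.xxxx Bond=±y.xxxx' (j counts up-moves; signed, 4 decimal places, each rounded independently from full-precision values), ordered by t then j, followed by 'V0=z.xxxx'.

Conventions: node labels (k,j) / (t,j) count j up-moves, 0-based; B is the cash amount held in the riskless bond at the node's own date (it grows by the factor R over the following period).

(0,0): Delta=0.9764 Bond=-51.5683
(1,0): Delta=0.7179 Bond=-39.2686
(1,1): Delta=1.0000 Bond=-58.0917
V0=18.7359

Under the risk-neutral measure, an up-move has probability p* = (R−d)/(u−d) = 0.9000 and values discount at R = 1.09.
Terminal payoffs: V(2,0)=0.0000, V(2,1)=9.4072, V(2,2)=25.3912
  t=1,j=0: stock 65.5200 → up 72.7272 (V=9.4072), down 59.6232 (V=0.0000). Price 7.7674; hedge Δ=0.7179, bond B=-39.2686.
  t=1,j=1: stock 79.9200 → up 88.7112 (V=25.3912), down 72.7272 (V=9.4072). Price 21.8283; hedge Δ=1.0000, bond B=-58.0917.
  t=0,j=0: stock 72.0000 → up 79.9200 (V=21.8283), down 65.5200 (V=7.7674). Price 18.7359; hedge Δ=0.9764, bond B=-51.5683.
Sanity check at the root: Δ(0,0)·S0 + B(0,0) reproduces V0 = 18.7359.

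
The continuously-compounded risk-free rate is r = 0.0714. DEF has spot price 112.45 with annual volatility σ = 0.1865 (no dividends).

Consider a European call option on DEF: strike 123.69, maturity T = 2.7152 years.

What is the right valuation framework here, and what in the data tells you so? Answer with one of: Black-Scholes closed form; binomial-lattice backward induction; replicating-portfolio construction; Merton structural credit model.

framework: Black-Scholes closed form

Key observation: with DEF following a GBM at constant σ and r, the European call struck at 123.69 prices in closed form — nothing here needs a stepwise model or a balance sheet.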